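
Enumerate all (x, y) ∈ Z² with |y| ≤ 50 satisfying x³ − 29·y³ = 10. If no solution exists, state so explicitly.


The equation is x³ - 29y³ = 10. For fixed y, x³ = 29·y³ + 10, so a solution requires the RHS to be a perfect cube.
Strategy: iterate y from -50 to 50, compute RHS = 29·y³ + 10, and check whether it is a (positive or negative) perfect cube.
Check small values of y:
  y = 0: RHS = 10 is not a perfect cube.
  y = 1: RHS = 39 is not a perfect cube.
  y = -1: RHS = -19 is not a perfect cube.
  y = 2: RHS = 242 is not a perfect cube.
  y = -2: RHS = -222 is not a perfect cube.
  y = 3: RHS = 793 is not a perfect cube.
  y = -3: RHS = -773 is not a perfect cube.
Continuing the search up to |y| = 50 finds no solutions either.
No (x, y) in the scanned range satisfies the equation.

No integer solutions with |y| ≤ 50.


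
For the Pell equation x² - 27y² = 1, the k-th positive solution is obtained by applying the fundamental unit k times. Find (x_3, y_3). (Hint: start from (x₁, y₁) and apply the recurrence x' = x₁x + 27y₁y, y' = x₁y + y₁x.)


Step 1: Find the fundamental solution (x₁, y₁) of x² - 27y² = 1.
  Expand √27 as a continued fraction. a₀ = ⌊√27⌋ = 5; iterate m_{k+1} = d_k·a_k − m_k, d_{k+1} = (27 − m_{k+1}²)/d_k, a_{k+1} = ⌊(a₀ + m_{k+1})/d_{k+1}⌋ (starting m₀ = 0, d₀ = 1), with convergents p_k = a_k·p_{k-1} + p_{k-2}, q_k = a_k·q_{k-1} + q_{k-2} (p₋₁ = 1, q₋₁ = 0):
  k = 0: a₀ = 5; p₀/q₀ = 5/1; p₀² − 27·q₀² = 25 − 27 = -2.
  k = 1: m = 5, d = 2, a = ⌊(5 + 5)/2⌋ = 5; p/q = (5·5 + 1)/(5·1 + 0) = 26/5; p² − 27·q² = 676 − 675 = 1.
  The first convergent with p² − 27·q² = 1 gives the fundamental solution (x₁, y₁) = (26, 5).
Step 2: Apply the recurrence (x_{n+1}, y_{n+1}) = (x₁x_n + 27y₁y_n, x₁y_n + y₁x_n) repeatedly.
  From (x_1, y_1) = (26, 5): x_2 = 26·26 + 27·5·5 = 1351; y_2 = 26·5 + 5·26 = 260.
  From (x_2, y_2) = (1351, 260): x_3 = 26·1351 + 27·5·260 = 70226; y_3 = 26·260 + 5·1351 = 13515.
Step 3: Verify x_3² - 27·y_3² = 4931691076 - 4931691075 = 1 (should be 1). ✓

(x_1, y_1) = (26, 5); (x_3, y_3) = (70226, 13515).


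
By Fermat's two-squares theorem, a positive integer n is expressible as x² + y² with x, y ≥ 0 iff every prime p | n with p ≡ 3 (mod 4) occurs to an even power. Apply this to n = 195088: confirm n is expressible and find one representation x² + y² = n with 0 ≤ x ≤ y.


Step 1: Factor n = 195088 = 2^4 · 89 · 137.
Step 2: Check the mod-4 condition on each prime factor: 2 = 2 (special); 89 ≡ 1 (mod 4), exponent 1; 137 ≡ 1 (mod 4), exponent 1.
All primes ≡ 3 (mod 4) appear to even exponent (or don't appear), so by the two-squares theorem n IS expressible as a sum of two squares.
Step 3: Build a representation. Group n = k² · m with k = 4 and m = 89 · 137 = 12193 (a product of primes ≡ 1 (mod 4)); a representation of m scales to one of n via (k·x)² + (k·y)² = k²(x² + y²). Each prime p ≡ 1 (mod 4) is itself a sum of two squares; find a² by testing p − a² for a perfect square:
  89: 89 − 1² = 88, 89 − 2² = 85, 89 − 3² = 80, 89 − 4² = 73, 89 − 5² = 64 = 8² ⇒ 89 = 5² + 8².
  137: 137 − 1² = 136, 137 − 2² = 133, 137 − 3² = 128, 137 − 4² = 121 = 11² ⇒ 137 = 4² + 11².
  Combine using the Brahmagupta–Fibonacci identity (a² + b²)(c² + d²) = (ac − bd)² + (ad + bc)² = (ac + bd)² + (ad − bc)²:
  89 · 137 = 12193: from (5² + 8²)(4² + 11²), take (5·4 − 8·11, 5·11 + 8·4) = (20 − 88, 55 + 32) = (-68, 87); dropping signs (only squares matter) gives (68, 87); check 68² + 87² = 4624 + 7569 = 12193 ✓.
  Scale by k = 4: (4·68, 4·87) = (272, 348).
Step 4: Order so x ≤ y and verify: 272² + 348² = 73984 + 121104 = 195088 = n. ✓

n = 195088 = 272² + 348² (one valid representation with x ≤ y).


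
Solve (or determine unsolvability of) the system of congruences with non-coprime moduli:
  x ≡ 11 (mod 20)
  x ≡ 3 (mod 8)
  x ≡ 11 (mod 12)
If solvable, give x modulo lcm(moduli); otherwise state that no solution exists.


Moduli 20, 8, 12 are not pairwise coprime, so CRT works modulo lcm(m_i) when all pairwise compatibility conditions hold.
Pairwise compatibility: gcd(m_i, m_j) must divide a_i - a_j for every pair.
Merge one congruence at a time:
  Start: x ≡ 11 (mod 20).
  Combine with x ≡ 3 (mod 8): gcd(20, 8) = 4; 3 - 11 = -8, which IS divisible by 4, so compatible.
    Write x = 11 + 20·t and substitute into x ≡ 3 (mod 8): 20·t ≡ 3 − 11 = -8 (mod 8).
    Divide the congruence (and modulus) by g = 4: 5·t ≡ -2 (mod 2).
    Reduce coefficients mod 2: 1·t ≡ 0 (mod 2).
    So t ≡ 0 (mod 2).
    Then x = 11 + 20·0 = 11, valid modulo lcm(20, 8) = 40: x ≡ 11 (mod 40).
  Combine with x ≡ 11 (mod 12): gcd(40, 12) = 4; 11 - 11 = 0, which IS divisible by 4, so compatible.
    Write x = 11 + 40·t and substitute into x ≡ 11 (mod 12): 40·t ≡ 11 − 11 = 0 (mod 12).
    Divide the congruence (and modulus) by g = 4: 10·t ≡ 0 (mod 3).
    Reduce coefficients mod 3: 1·t ≡ 0 (mod 3).
    So t ≡ 0 (mod 3).
    Then x = 11 + 40·0 = 11, valid modulo lcm(40, 12) = 120: x ≡ 11 (mod 120).
Verify: 11 mod 20 = 11, 11 mod 8 = 3, 11 mod 12 = 11.

x ≡ 11 (mod 120).


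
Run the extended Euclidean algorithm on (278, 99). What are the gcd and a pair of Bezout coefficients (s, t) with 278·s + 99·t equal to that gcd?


Euclidean algorithm on (278, 99) — divide until remainder is 0:
  278 = 2 · 99 + 80
  99 = 1 · 80 + 19
  80 = 4 · 19 + 4
  19 = 4 · 4 + 3
  4 = 1 · 3 + 1
  3 = 3 · 1 + 0
gcd(278, 99) = 1.
Track Bezout coefficients alongside the remainders: start with r₀ = 278 = a·1 + b·0 (s = 1, t = 0) and r₁ = 99 = a·0 + b·1 (s = 0, t = 1); each new remainder r_{k+1} = r_{k-1} − q_k·r_k inherits s_{k+1} = s_{k-1} − q_k·s_k, t_{k+1} = t_{k-1} − q_k·t_k, so r_k = a·s_k + b·t_k at every step:
  q = 2: r = 80, s = 1 − 2·0 = 1, t = 0 − 2·1 = -2  (check: 278·1 + 99·(-2) = 80)
  q = 1: r = 19, s = 0 − 1·1 = -1, t = 1 − 1·(-2) = 3  (check: 278·(-1) + 99·3 = 19)
  q = 4: r = 4, s = 1 − 4·(-1) = 5, t = -2 − 4·3 = -14  (check: 278·5 + 99·(-14) = 4)
  q = 4: r = 3, s = -1 − 4·5 = -21, t = 3 − 4·(-14) = 59  (check: 278·(-21) + 99·59 = 3)
  q = 1: r = 1, s = 5 − 1·(-21) = 26, t = -14 − 1·59 = -73  (check: 278·26 + 99·(-73) = 1)
The row with r = 1 (the gcd) gives the Bezout coefficients s = 26, t = -73.
Result: 278 · (26) + 99 · (-73) = 1.

gcd(278, 99) = 1; s = 26, t = -73 (check: 278·26 + 99·(-73) = 1).


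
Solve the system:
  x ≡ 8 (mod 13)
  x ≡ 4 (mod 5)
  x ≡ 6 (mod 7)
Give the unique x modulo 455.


Moduli 13, 5, 7 are pairwise coprime; by CRT there is a unique solution modulo M = 13 · 5 · 7 = 455.
Solve pairwise, accumulating the modulus:
  Start with x ≡ 8 (mod 13).
  Combine with x ≡ 4 (mod 5): since gcd(13, 5) = 1, we get a unique residue mod 65.
    Write x = 8 + 13·t and substitute into x ≡ 4 (mod 5): 13·t ≡ 4 − 8 = -4 (mod 5).
    Reduce coefficients mod 5: 3·t ≡ 1 (mod 5).
    The inverse of 3 mod 5 is 2 (since 3·2 = 6 = 1·5 + 1), so t ≡ 2·1 = 2 ≡ 2 (mod 5).
    Then x = 8 + 13·2 = 34, valid modulo lcm(13, 5) = 65: x ≡ 34 (mod 65).
  Combine with x ≡ 6 (mod 7): since gcd(65, 7) = 1, we get a unique residue mod 455.
    Write x = 34 + 65·t and substitute into x ≡ 6 (mod 7): 65·t ≡ 6 − 34 = -28 (mod 7).
    Reduce coefficients mod 7: 2·t ≡ 0 (mod 7).
    The inverse of 2 mod 7 is 4 (since 2·4 = 8 = 1·7 + 1), so t ≡ 4·0 = 0 ≡ 0 (mod 7).
    Then x = 34 + 65·0 = 34, valid modulo lcm(65, 7) = 455: x ≡ 34 (mod 455).
Verify: 34 mod 13 = 8 ✓, 34 mod 5 = 4 ✓, 34 mod 7 = 6 ✓.

x ≡ 34 (mod 455).


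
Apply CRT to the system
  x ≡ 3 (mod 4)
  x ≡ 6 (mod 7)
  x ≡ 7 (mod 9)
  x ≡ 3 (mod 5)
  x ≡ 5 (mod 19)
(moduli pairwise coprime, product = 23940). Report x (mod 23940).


Product of moduli M = 4 · 7 · 9 · 5 · 19 = 23940.
Merge one congruence at a time:
  Start: x ≡ 3 (mod 4).
  Combine with x ≡ 6 (mod 7); new modulus lcm = 28.
    Write x = 3 + 4·t and substitute into x ≡ 6 (mod 7): 4·t ≡ 6 − 3 = 3 (mod 7).
    The inverse of 4 mod 7 is 2 (since 4·2 = 8 = 1·7 + 1), so t ≡ 2·3 = 6 ≡ 6 (mod 7).
    Then x = 3 + 4·6 = 27, valid modulo lcm(4, 7) = 28: x ≡ 27 (mod 28).
  Combine with x ≡ 7 (mod 9); new modulus lcm = 252.
    Write x = 27 + 28·t and substitute into x ≡ 7 (mod 9): 28·t ≡ 7 − 27 = -20 (mod 9).
    Reduce coefficients mod 9: 1·t ≡ 7 (mod 9).
    So t ≡ 7 (mod 9).
    Then x = 27 + 28·7 = 223, valid modulo lcm(28, 9) = 252: x ≡ 223 (mod 252).
  Combine with x ≡ 3 (mod 5); new modulus lcm = 1260.
    Write x = 223 + 252·t and substitute into x ≡ 3 (mod 5): 252·t ≡ 3 − 223 = -220 (mod 5).
    Reduce coefficients mod 5: 2·t ≡ 0 (mod 5).
    The inverse of 2 mod 5 is 3 (since 2·3 = 6 = 1·5 + 1), so t ≡ 3·0 = 0 ≡ 0 (mod 5).
    Then x = 223 + 252·0 = 223, valid modulo lcm(252, 5) = 1260: x ≡ 223 (mod 1260).
  Combine with x ≡ 5 (mod 19); new modulus lcm = 23940.
    Write x = 223 + 1260·t and substitute into x ≡ 5 (mod 19): 1260·t ≡ 5 − 223 = -218 (mod 19).
    Reduce coefficients mod 19: 6·t ≡ 10 (mod 19).
    The inverse of 6 mod 19 is 16 (since 6·16 = 96 = 5·19 + 1), so t ≡ 16·10 = 160 ≡ 8 (mod 19).
    Then x = 223 + 1260·8 = 10303, valid modulo lcm(1260, 19) = 23940: x ≡ 10303 (mod 23940).
Verify against each original: 10303 mod 4 = 3, 10303 mod 7 = 6, 10303 mod 9 = 7, 10303 mod 5 = 3, 10303 mod 19 = 5.

x ≡ 10303 (mod 23940).


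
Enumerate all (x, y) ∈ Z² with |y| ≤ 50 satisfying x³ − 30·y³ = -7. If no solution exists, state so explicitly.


The equation is x³ - 30y³ = -7. For fixed y, x³ = 30·y³ − 7, so a solution requires the RHS to be a perfect cube.
Strategy: iterate y from -50 to 50, compute RHS = 30·y³ − 7, and check whether it is a (positive or negative) perfect cube.
Check small values of y:
  y = 0: RHS = -7 is not a perfect cube.
  y = 1: RHS = 23 is not a perfect cube.
  y = -1: RHS = -37 is not a perfect cube.
  y = 2: RHS = 233 is not a perfect cube.
  y = -2: RHS = -247 is not a perfect cube.
  y = 3: RHS = 803 is not a perfect cube.
  y = -3: RHS = -817 is not a perfect cube.
Continuing the search up to |y| = 50 finds no solutions either.
No (x, y) in the scanned range satisfies the equation.

No integer solutions with |y| ≤ 50.


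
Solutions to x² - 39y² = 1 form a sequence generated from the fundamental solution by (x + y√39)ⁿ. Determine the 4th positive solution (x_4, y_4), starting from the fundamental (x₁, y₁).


Step 1: Find the fundamental solution (x₁, y₁) of x² - 39y² = 1.
  Expand √39 as a continued fraction. a₀ = ⌊√39⌋ = 6; iterate m_{k+1} = d_k·a_k − m_k, d_{k+1} = (39 − m_{k+1}²)/d_k, a_{k+1} = ⌊(a₀ + m_{k+1})/d_{k+1}⌋ (starting m₀ = 0, d₀ = 1), with convergents p_k = a_k·p_{k-1} + p_{k-2}, q_k = a_k·q_{k-1} + q_{k-2} (p₋₁ = 1, q₋₁ = 0):
  k = 0: a₀ = 6; p₀/q₀ = 6/1; p₀² − 39·q₀² = 36 − 39 = -3.
  k = 1: m = 6, d = 3, a = ⌊(6 + 6)/3⌋ = 4; p/q = (4·6 + 1)/(4·1 + 0) = 25/4; p² − 39·q² = 625 − 624 = 1.
  The first convergent with p² − 39·q² = 1 gives the fundamental solution (x₁, y₁) = (25, 4).
Step 2: Apply the recurrence (x_{n+1}, y_{n+1}) = (x₁x_n + 39y₁y_n, x₁y_n + y₁x_n) repeatedly.
  From (x_1, y_1) = (25, 4): x_2 = 25·25 + 39·4·4 = 1249; y_2 = 25·4 + 4·25 = 200.
  From (x_2, y_2) = (1249, 200): x_3 = 25·1249 + 39·4·200 = 62425; y_3 = 25·200 + 4·1249 = 9996.
  From (x_3, y_3) = (62425, 9996): x_4 = 25·62425 + 39·4·9996 = 3120001; y_4 = 25·9996 + 4·62425 = 499600.
Step 3: Verify x_4² - 39·y_4² = 9734406240001 - 9734406240000 = 1 (should be 1). ✓

(x_1, y_1) = (25, 4); (x_4, y_4) = (3120001, 499600).


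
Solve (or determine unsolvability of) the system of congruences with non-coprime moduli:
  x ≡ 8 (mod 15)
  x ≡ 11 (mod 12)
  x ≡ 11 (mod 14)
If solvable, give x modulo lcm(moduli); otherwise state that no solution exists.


Moduli 15, 12, 14 are not pairwise coprime, so CRT works modulo lcm(m_i) when all pairwise compatibility conditions hold.
Pairwise compatibility: gcd(m_i, m_j) must divide a_i - a_j for every pair.
Merge one congruence at a time:
  Start: x ≡ 8 (mod 15).
  Combine with x ≡ 11 (mod 12): gcd(15, 12) = 3; 11 - 8 = 3, which IS divisible by 3, so compatible.
    Write x = 8 + 15·t and substitute into x ≡ 11 (mod 12): 15·t ≡ 11 − 8 = 3 (mod 12).
    Divide the congruence (and modulus) by g = 3: 5·t ≡ 1 (mod 4).
    Reduce coefficients mod 4: 1·t ≡ 1 (mod 4).
    So t ≡ 1 (mod 4).
    Then x = 8 + 15·1 = 23, valid modulo lcm(15, 12) = 60: x ≡ 23 (mod 60).
  Combine with x ≡ 11 (mod 14): gcd(60, 14) = 2; 11 - 23 = -12, which IS divisible by 2, so compatible.
    Write x = 23 + 60·t and substitute into x ≡ 11 (mod 14): 60·t ≡ 11 − 23 = -12 (mod 14).
    Divide the congruence (and modulus) by g = 2: 30·t ≡ -6 (mod 7).
    Reduce coefficients mod 7: 2·t ≡ 1 (mod 7).
    The inverse of 2 mod 7 is 4 (since 2·4 = 8 = 1·7 + 1), so t ≡ 4·1 = 4 ≡ 4 (mod 7).
    Then x = 23 + 60·4 = 263, valid modulo lcm(60, 14) = 420: x ≡ 263 (mod 420).
Verify: 263 mod 15 = 8, 263 mod 12 = 11, 263 mod 14 = 11.

x ≡ 263 (mod 420).


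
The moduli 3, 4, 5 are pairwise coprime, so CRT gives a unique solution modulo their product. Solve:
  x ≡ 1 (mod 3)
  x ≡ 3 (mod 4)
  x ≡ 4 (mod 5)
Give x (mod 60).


Moduli 3, 4, 5 are pairwise coprime; by CRT there is a unique solution modulo M = 3 · 4 · 5 = 60.
Solve pairwise, accumulating the modulus:
  Start with x ≡ 1 (mod 3).
  Combine with x ≡ 3 (mod 4): since gcd(3, 4) = 1, we get a unique residue mod 12.
    Write x = 1 + 3·t and substitute into x ≡ 3 (mod 4): 3·t ≡ 3 − 1 = 2 (mod 4).
    The inverse of 3 mod 4 is 3 (since 3·3 = 9 = 2·4 + 1), so t ≡ 3·2 = 6 ≡ 2 (mod 4).
    Then x = 1 + 3·2 = 7, valid modulo lcm(3, 4) = 12: x ≡ 7 (mod 12).
  Combine with x ≡ 4 (mod 5): since gcd(12, 5) = 1, we get a unique residue mod 60.
    Write x = 7 + 12·t and substitute into x ≡ 4 (mod 5): 12·t ≡ 4 − 7 = -3 (mod 5).
    Reduce coefficients mod 5: 2·t ≡ 2 (mod 5).
    The inverse of 2 mod 5 is 3 (since 2·3 = 6 = 1·5 + 1), so t ≡ 3·2 = 6 ≡ 1 (mod 5).
    Then x = 7 + 12·1 = 19, valid modulo lcm(12, 5) = 60: x ≡ 19 (mod 60).
Verify: 19 mod 3 = 1 ✓, 19 mod 4 = 3 ✓, 19 mod 5 = 4 ✓.

x ≡ 19 (mod 60).


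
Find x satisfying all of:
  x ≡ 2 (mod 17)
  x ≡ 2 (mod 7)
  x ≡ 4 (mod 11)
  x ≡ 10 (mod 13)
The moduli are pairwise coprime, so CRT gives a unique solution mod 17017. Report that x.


Product of moduli M = 17 · 7 · 11 · 13 = 17017.
Merge one congruence at a time:
  Start: x ≡ 2 (mod 17).
  Combine with x ≡ 2 (mod 7); new modulus lcm = 119.
    Write x = 2 + 17·t and substitute into x ≡ 2 (mod 7): 17·t ≡ 2 − 2 = 0 (mod 7).
    Reduce coefficients mod 7: 3·t ≡ 0 (mod 7).
    The inverse of 3 mod 7 is 5 (since 3·5 = 15 = 2·7 + 1), so t ≡ 5·0 = 0 ≡ 0 (mod 7).
    Then x = 2 + 17·0 = 2, valid modulo lcm(17, 7) = 119: x ≡ 2 (mod 119).
  Combine with x ≡ 4 (mod 11); new modulus lcm = 1309.
    Write x = 2 + 119·t and substitute into x ≡ 4 (mod 11): 119·t ≡ 4 − 2 = 2 (mod 11).
    Reduce coefficients mod 11: 9·t ≡ 2 (mod 11).
    The inverse of 9 mod 11 is 5 (since 9·5 = 45 = 4·11 + 1), so t ≡ 5·2 = 10 ≡ 10 (mod 11).
    Then x = 2 + 119·10 = 1192, valid modulo lcm(119, 11) = 1309: x ≡ 1192 (mod 1309).
  Combine with x ≡ 10 (mod 13); new modulus lcm = 17017.
    Write x = 1192 + 1309·t and substitute into x ≡ 10 (mod 13): 1309·t ≡ 10 − 1192 = -1182 (mod 13).
    Reduce coefficients mod 13: 9·t ≡ 1 (mod 13).
    The inverse of 9 mod 13 is 3 (since 9·3 = 27 = 2·13 + 1), so t ≡ 3·1 = 3 ≡ 3 (mod 13).
    Then x = 1192 + 1309·3 = 5119, valid modulo lcm(1309, 13) = 17017: x ≡ 5119 (mod 17017).
Verify against each original: 5119 mod 17 = 2, 5119 mod 7 = 2, 5119 mod 11 = 4, 5119 mod 13 = 10.

x ≡ 5119 (mod 17017).


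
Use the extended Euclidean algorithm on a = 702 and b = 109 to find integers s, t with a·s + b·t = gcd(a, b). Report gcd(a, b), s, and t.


Euclidean algorithm on (702, 109) — divide until remainder is 0:
  702 = 6 · 109 + 48
  109 = 2 · 48 + 13
  48 = 3 · 13 + 9
  13 = 1 · 9 + 4
  9 = 2 · 4 + 1
  4 = 4 · 1 + 0
gcd(702, 109) = 1.
Track Bezout coefficients alongside the remainders: start with r₀ = 702 = a·1 + b·0 (s = 1, t = 0) and r₁ = 109 = a·0 + b·1 (s = 0, t = 1); each new remainder r_{k+1} = r_{k-1} − q_k·r_k inherits s_{k+1} = s_{k-1} − q_k·s_k, t_{k+1} = t_{k-1} − q_k·t_k, so r_k = a·s_k + b·t_k at every step:
  q = 6: r = 48, s = 1 − 6·0 = 1, t = 0 − 6·1 = -6  (check: 702·1 + 109·(-6) = 48)
  q = 2: r = 13, s = 0 − 2·1 = -2, t = 1 − 2·(-6) = 13  (check: 702·(-2) + 109·13 = 13)
  q = 3: r = 9, s = 1 − 3·(-2) = 7, t = -6 − 3·13 = -45  (check: 702·7 + 109·(-45) = 9)
  q = 1: r = 4, s = -2 − 1·7 = -9, t = 13 − 1·(-45) = 58  (check: 702·(-9) + 109·58 = 4)
  q = 2: r = 1, s = 7 − 2·(-9) = 25, t = -45 − 2·58 = -161  (check: 702·25 + 109·(-161) = 1)
The row with r = 1 (the gcd) gives the Bezout coefficients s = 25, t = -161.
Result: 702 · (25) + 109 · (-161) = 1.

gcd(702, 109) = 1; s = 25, t = -161 (check: 702·25 + 109·(-161) = 1).


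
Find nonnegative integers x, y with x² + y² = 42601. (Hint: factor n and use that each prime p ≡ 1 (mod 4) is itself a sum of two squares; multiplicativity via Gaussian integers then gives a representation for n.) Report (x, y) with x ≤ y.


Step 1: Factor n = 42601 = 13 · 29 · 113.
Step 2: Check the mod-4 condition on each prime factor: 13 ≡ 1 (mod 4), exponent 1; 29 ≡ 1 (mod 4), exponent 1; 113 ≡ 1 (mod 4), exponent 1.
All primes ≡ 3 (mod 4) appear to even exponent (or don't appear), so by the two-squares theorem n IS expressible as a sum of two squares.
Step 3: Build a representation. Here n = 13 · 29 · 113 is a product of primes ≡ 1 (mod 4). Each prime p ≡ 1 (mod 4) is itself a sum of two squares; find a² by testing p − a² for a perfect square:
  13: 13 − 1² = 12, 13 − 2² = 9 = 3² ⇒ 13 = 2² + 3².
  29: 29 − 1² = 28, 29 − 2² = 25 = 5² ⇒ 29 = 2² + 5².
  113: 113 − 1² = 112, 113 − 2² = 109, 113 − 3² = 104, 113 − 4² = 97, 113 − 5² = 88, 113 − 6² = 77, 113 − 7² = 64 = 8² ⇒ 113 = 7² + 8².
  Combine using the Brahmagupta–Fibonacci identity (a² + b²)(c² + d²) = (ac − bd)² + (ad + bc)² = (ac + bd)² + (ad − bc)²:
  13 · 29 = 377: from (2² + 3²)(2² + 5²), take (2·2 − 3·5, 2·5 + 3·2) = (4 − 15, 10 + 6) = (-11, 16); dropping signs (only squares matter) gives (11, 16); check 11² + 16² = 121 + 256 = 377 ✓.
  377 · 113 = 42601: from (11² + 16²)(7² + 8²), take (11·7 − 16·8, 11·8 + 16·7) = (77 − 128, 88 + 112) = (-51, 200); dropping signs (only squares matter) gives (51, 200); check 51² + 200² = 2601 + 40000 = 42601 ✓.
Step 4: Order so x ≤ y and verify: 51² + 200² = 2601 + 40000 = 42601 = n. ✓

n = 42601 = 51² + 200² (one valid representation with x ≤ y).


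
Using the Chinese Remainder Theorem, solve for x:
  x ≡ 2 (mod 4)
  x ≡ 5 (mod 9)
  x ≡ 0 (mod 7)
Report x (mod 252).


Moduli 4, 9, 7 are pairwise coprime; by CRT there is a unique solution modulo M = 4 · 9 · 7 = 252.
Solve pairwise, accumulating the modulus:
  Start with x ≡ 2 (mod 4).
  Combine with x ≡ 5 (mod 9): since gcd(4, 9) = 1, we get a unique residue mod 36.
    Write x = 2 + 4·t and substitute into x ≡ 5 (mod 9): 4·t ≡ 5 − 2 = 3 (mod 9).
    The inverse of 4 mod 9 is 7 (since 4·7 = 28 = 3·9 + 1), so t ≡ 7·3 = 21 ≡ 3 (mod 9).
    Then x = 2 + 4·3 = 14, valid modulo lcm(4, 9) = 36: x ≡ 14 (mod 36).
  Combine with x ≡ 0 (mod 7): since gcd(36, 7) = 1, we get a unique residue mod 252.
    Write x = 14 + 36·t and substitute into x ≡ 0 (mod 7): 36·t ≡ 0 − 14 = -14 (mod 7).
    Reduce coefficients mod 7: 1·t ≡ 0 (mod 7).
    So t ≡ 0 (mod 7).
    Then x = 14 + 36·0 = 14, valid modulo lcm(36, 7) = 252: x ≡ 14 (mod 252).
Verify: 14 mod 4 = 2 ✓, 14 mod 9 = 5 ✓, 14 mod 7 = 0 ✓.

x ≡ 14 (mod 252).


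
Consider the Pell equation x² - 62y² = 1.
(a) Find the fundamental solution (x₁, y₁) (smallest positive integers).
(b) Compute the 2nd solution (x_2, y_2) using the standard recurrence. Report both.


Step 1: Find the fundamental solution (x₁, y₁) of x² - 62y² = 1.
  Expand √62 as a continued fraction. a₀ = ⌊√62⌋ = 7; iterate m_{k+1} = d_k·a_k − m_k, d_{k+1} = (62 − m_{k+1}²)/d_k, a_{k+1} = ⌊(a₀ + m_{k+1})/d_{k+1}⌋ (starting m₀ = 0, d₀ = 1), with convergents p_k = a_k·p_{k-1} + p_{k-2}, q_k = a_k·q_{k-1} + q_{k-2} (p₋₁ = 1, q₋₁ = 0):
  k = 0: a₀ = 7; p₀/q₀ = 7/1; p₀² − 62·q₀² = 49 − 62 = -13.
  k = 1: m = 7, d = 13, a = ⌊(7 + 7)/13⌋ = 1; p/q = (1·7 + 1)/(1·1 + 0) = 8/1; p² − 62·q² = 64 − 62 = 2.
  k = 2: m = 6, d = 2, a = ⌊(7 + 6)/2⌋ = 6; p/q = (6·8 + 7)/(6·1 + 1) = 55/7; p² − 62·q² = 3025 − 3038 = -13.
  k = 3: m = 6, d = 13, a = ⌊(7 + 6)/13⌋ = 1; p/q = (1·55 + 8)/(1·7 + 1) = 63/8; p² − 62·q² = 3969 − 3968 = 1.
  The first convergent with p² − 62·q² = 1 gives the fundamental solution (x₁, y₁) = (63, 8).
Step 2: Apply the recurrence (x_{n+1}, y_{n+1}) = (x₁x_n + 62y₁y_n, x₁y_n + y₁x_n) repeatedly.
  From (x_1, y_1) = (63, 8): x_2 = 63·63 + 62·8·8 = 7937; y_2 = 63·8 + 8·63 = 1008.
Step 3: Verify x_2² - 62·y_2² = 62995969 - 62995968 = 1 (should be 1). ✓

(x_1, y_1) = (63, 8); (x_2, y_2) = (7937, 1008).


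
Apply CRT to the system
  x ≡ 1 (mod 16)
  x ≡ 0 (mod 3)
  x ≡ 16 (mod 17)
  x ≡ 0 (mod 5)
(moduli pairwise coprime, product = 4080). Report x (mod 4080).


Product of moduli M = 16 · 3 · 17 · 5 = 4080.
Merge one congruence at a time:
  Start: x ≡ 1 (mod 16).
  Combine with x ≡ 0 (mod 3); new modulus lcm = 48.
    Write x = 1 + 16·t and substitute into x ≡ 0 (mod 3): 16·t ≡ 0 − 1 = -1 (mod 3).
    Reduce coefficients mod 3: 1·t ≡ 2 (mod 3).
    So t ≡ 2 (mod 3).
    Then x = 1 + 16·2 = 33, valid modulo lcm(16, 3) = 48: x ≡ 33 (mod 48).
  Combine with x ≡ 16 (mod 17); new modulus lcm = 816.
    Write x = 33 + 48·t and substitute into x ≡ 16 (mod 17): 48·t ≡ 16 − 33 = -17 (mod 17).
    Reduce coefficients mod 17: 14·t ≡ 0 (mod 17).
    The inverse of 14 mod 17 is 11 (since 14·11 = 154 = 9·17 + 1), so t ≡ 11·0 = 0 ≡ 0 (mod 17).
    Then x = 33 + 48·0 = 33, valid modulo lcm(48, 17) = 816: x ≡ 33 (mod 816).
  Combine with x ≡ 0 (mod 5); new modulus lcm = 4080.
    Write x = 33 + 816·t and substitute into x ≡ 0 (mod 5): 816·t ≡ 0 − 33 = -33 (mod 5).
    Reduce coefficients mod 5: 1·t ≡ 2 (mod 5).
    So t ≡ 2 (mod 5).
    Then x = 33 + 816·2 = 1665, valid modulo lcm(816, 5) = 4080: x ≡ 1665 (mod 4080).
Verify against each original: 1665 mod 16 = 1, 1665 mod 3 = 0, 1665 mod 17 = 16, 1665 mod 5 = 0.

x ≡ 1665 (mod 4080).


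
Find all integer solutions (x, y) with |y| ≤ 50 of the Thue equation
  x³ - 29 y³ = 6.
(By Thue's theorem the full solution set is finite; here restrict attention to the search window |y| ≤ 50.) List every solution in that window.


The equation is x³ - 29y³ = 6. For fixed y, x³ = 29·y³ + 6, so a solution requires the RHS to be a perfect cube.
Strategy: iterate y from -50 to 50, compute RHS = 29·y³ + 6, and check whether it is a (positive or negative) perfect cube.
Check small values of y:
  y = 0: RHS = 6 is not a perfect cube.
  y = 1: RHS = 35 is not a perfect cube.
  y = -1: RHS = -23 is not a perfect cube.
  y = 2: RHS = 238 is not a perfect cube.
  y = -2: RHS = -226 is not a perfect cube.
  y = 3: RHS = 789 is not a perfect cube.
  y = -3: RHS = -777 is not a perfect cube.
Continuing the search up to |y| = 50 finds no solutions either.
No (x, y) in the scanned range satisfies the equation.

No integer solutions with |y| ≤ 50.


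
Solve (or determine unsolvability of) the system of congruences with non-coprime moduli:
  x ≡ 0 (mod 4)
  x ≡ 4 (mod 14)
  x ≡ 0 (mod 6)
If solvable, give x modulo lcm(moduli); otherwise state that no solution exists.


Moduli 4, 14, 6 are not pairwise coprime, so CRT works modulo lcm(m_i) when all pairwise compatibility conditions hold.
Pairwise compatibility: gcd(m_i, m_j) must divide a_i - a_j for every pair.
Merge one congruence at a time:
  Start: x ≡ 0 (mod 4).
  Combine with x ≡ 4 (mod 14): gcd(4, 14) = 2; 4 - 0 = 4, which IS divisible by 2, so compatible.
    Write x = 0 + 4·t and substitute into x ≡ 4 (mod 14): 4·t ≡ 4 − 0 = 4 (mod 14).
    Divide the congruence (and modulus) by g = 2: 2·t ≡ 2 (mod 7).
    The inverse of 2 mod 7 is 4 (since 2·4 = 8 = 1·7 + 1), so t ≡ 4·2 = 8 ≡ 1 (mod 7).
    Then x = 0 + 4·1 = 4, valid modulo lcm(4, 14) = 28: x ≡ 4 (mod 28).
  Combine with x ≡ 0 (mod 6): gcd(28, 6) = 2; 0 - 4 = -4, which IS divisible by 2, so compatible.
    Write x = 4 + 28·t and substitute into x ≡ 0 (mod 6): 28·t ≡ 0 − 4 = -4 (mod 6).
    Divide the congruence (and modulus) by g = 2: 14·t ≡ -2 (mod 3).
    Reduce coefficients mod 3: 2·t ≡ 1 (mod 3).
    The inverse of 2 mod 3 is 2 (since 2·2 = 4 = 1·3 + 1), so t ≡ 2·1 = 2 ≡ 2 (mod 3).
    Then x = 4 + 28·2 = 60, valid modulo lcm(28, 6) = 84: x ≡ 60 (mod 84).
Verify: 60 mod 4 = 0, 60 mod 14 = 4, 60 mod 6 = 0.

x ≡ 60 (mod 84).


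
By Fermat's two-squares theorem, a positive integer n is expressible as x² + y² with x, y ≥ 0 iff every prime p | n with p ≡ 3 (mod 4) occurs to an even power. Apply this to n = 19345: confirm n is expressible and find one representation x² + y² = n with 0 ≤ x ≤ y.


Step 1: Factor n = 19345 = 5 · 53 · 73.
Step 2: Check the mod-4 condition on each prime factor: 5 ≡ 1 (mod 4), exponent 1; 53 ≡ 1 (mod 4), exponent 1; 73 ≡ 1 (mod 4), exponent 1.
All primes ≡ 3 (mod 4) appear to even exponent (or don't appear), so by the two-squares theorem n IS expressible as a sum of two squares.
Step 3: Build a representation. Here n = 5 · 53 · 73 is a product of primes ≡ 1 (mod 4). Each prime p ≡ 1 (mod 4) is itself a sum of two squares; find a² by testing p − a² for a perfect square:
  5: 5 − 1² = 4 = 2² ⇒ 5 = 1² + 2².
  53: 53 − 1² = 52, 53 − 2² = 49 = 7² ⇒ 53 = 2² + 7².
  73: 73 − 1² = 72, 73 − 2² = 69, 73 − 3² = 64 = 8² ⇒ 73 = 3² + 8².
  Combine using the Brahmagupta–Fibonacci identity (a² + b²)(c² + d²) = (ac − bd)² + (ad + bc)² = (ac + bd)² + (ad − bc)²:
  5 · 53 = 265: from (1² + 2²)(2² + 7²), take (1·2 − 2·7, 1·7 + 2·2) = (2 − 14, 7 + 4) = (-12, 11); dropping signs (only squares matter) gives (12, 11); check 12² + 11² = 144 + 121 = 265 ✓.
  265 · 73 = 19345: from (12² + 11²)(3² + 8²), take (12·3 − 11·8, 12·8 + 11·3) = (36 − 88, 96 + 33) = (-52, 129); dropping signs (only squares matter) gives (52, 129); check 52² + 129² = 2704 + 16641 = 19345 ✓.
Step 4: Order so x ≤ y and verify: 52² + 129² = 2704 + 16641 = 19345 = n. ✓

n = 19345 = 52² + 129² (one valid representation with x ≤ y).


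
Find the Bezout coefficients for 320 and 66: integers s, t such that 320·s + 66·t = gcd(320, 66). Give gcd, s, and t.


Euclidean algorithm on (320, 66) — divide until remainder is 0:
  320 = 4 · 66 + 56
  66 = 1 · 56 + 10
  56 = 5 · 10 + 6
  10 = 1 · 6 + 4
  6 = 1 · 4 + 2
  4 = 2 · 2 + 0
gcd(320, 66) = 2.
Track Bezout coefficients alongside the remainders: start with r₀ = 320 = a·1 + b·0 (s = 1, t = 0) and r₁ = 66 = a·0 + b·1 (s = 0, t = 1); each new remainder r_{k+1} = r_{k-1} − q_k·r_k inherits s_{k+1} = s_{k-1} − q_k·s_k, t_{k+1} = t_{k-1} − q_k·t_k, so r_k = a·s_k + b·t_k at every step:
  q = 4: r = 56, s = 1 − 4·0 = 1, t = 0 − 4·1 = -4  (check: 320·1 + 66·(-4) = 56)
  q = 1: r = 10, s = 0 − 1·1 = -1, t = 1 − 1·(-4) = 5  (check: 320·(-1) + 66·5 = 10)
  q = 5: r = 6, s = 1 − 5·(-1) = 6, t = -4 − 5·5 = -29  (check: 320·6 + 66·(-29) = 6)
  q = 1: r = 4, s = -1 − 1·6 = -7, t = 5 − 1·(-29) = 34  (check: 320·(-7) + 66·34 = 4)
  q = 1: r = 2, s = 6 − 1·(-7) = 13, t = -29 − 1·34 = -63  (check: 320·13 + 66·(-63) = 2)
The row with r = 2 (the gcd) gives the Bezout coefficients s = 13, t = -63.
Result: 320 · (13) + 66 · (-63) = 2.

gcd(320, 66) = 2; s = 13, t = -63 (check: 320·13 + 66·(-63) = 2).


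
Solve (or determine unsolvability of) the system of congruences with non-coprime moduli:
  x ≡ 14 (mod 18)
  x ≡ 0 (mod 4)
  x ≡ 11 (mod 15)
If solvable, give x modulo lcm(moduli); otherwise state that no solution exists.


Moduli 18, 4, 15 are not pairwise coprime, so CRT works modulo lcm(m_i) when all pairwise compatibility conditions hold.
Pairwise compatibility: gcd(m_i, m_j) must divide a_i - a_j for every pair.
Merge one congruence at a time:
  Start: x ≡ 14 (mod 18).
  Combine with x ≡ 0 (mod 4): gcd(18, 4) = 2; 0 - 14 = -14, which IS divisible by 2, so compatible.
    Write x = 14 + 18·t and substitute into x ≡ 0 (mod 4): 18·t ≡ 0 − 14 = -14 (mod 4).
    Divide the congruence (and modulus) by g = 2: 9·t ≡ -7 (mod 2).
    Reduce coefficients mod 2: 1·t ≡ 1 (mod 2).
    So t ≡ 1 (mod 2).
    Then x = 14 + 18·1 = 32, valid modulo lcm(18, 4) = 36: x ≡ 32 (mod 36).
  Combine with x ≡ 11 (mod 15): gcd(36, 15) = 3; 11 - 32 = -21, which IS divisible by 3, so compatible.
    Write x = 32 + 36·t and substitute into x ≡ 11 (mod 15): 36·t ≡ 11 − 32 = -21 (mod 15).
    Divide the congruence (and modulus) by g = 3: 12·t ≡ -7 (mod 5).
    Reduce coefficients mod 5: 2·t ≡ 3 (mod 5).
    The inverse of 2 mod 5 is 3 (since 2·3 = 6 = 1·5 + 1), so t ≡ 3·3 = 9 ≡ 4 (mod 5).
    Then x = 32 + 36·4 = 176, valid modulo lcm(36, 15) = 180: x ≡ 176 (mod 180).
Verify: 176 mod 18 = 14, 176 mod 4 = 0, 176 mod 15 = 11.

x ≡ 176 (mod 180).


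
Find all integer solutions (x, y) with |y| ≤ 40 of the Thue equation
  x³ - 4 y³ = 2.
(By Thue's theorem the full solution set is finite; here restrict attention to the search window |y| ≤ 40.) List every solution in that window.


The equation is x³ - 4y³ = 2. For fixed y, x³ = 4·y³ + 2, so a solution requires the RHS to be a perfect cube.
Strategy: iterate y from -40 to 40, compute RHS = 4·y³ + 2, and check whether it is a (positive or negative) perfect cube.
Check small values of y:
  y = 0: RHS = 2 is not a perfect cube.
  y = 1: RHS = 6 is not a perfect cube.
  y = -1: RHS = -2 is not a perfect cube.
  y = 2: RHS = 34 is not a perfect cube.
  y = -2: RHS = -30 is not a perfect cube.
  y = 3: RHS = 110 is not a perfect cube.
  y = -3: RHS = -106 is not a perfect cube.
Continuing the search up to |y| = 40 finds no solutions either.
No (x, y) in the scanned range satisfies the equation.

No integer solutions with |y| ≤ 40.


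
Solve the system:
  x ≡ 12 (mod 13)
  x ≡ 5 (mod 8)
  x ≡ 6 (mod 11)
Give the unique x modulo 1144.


Moduli 13, 8, 11 are pairwise coprime; by CRT there is a unique solution modulo M = 13 · 8 · 11 = 1144.
Solve pairwise, accumulating the modulus:
  Start with x ≡ 12 (mod 13).
  Combine with x ≡ 5 (mod 8): since gcd(13, 8) = 1, we get a unique residue mod 104.
    Write x = 12 + 13·t and substitute into x ≡ 5 (mod 8): 13·t ≡ 5 − 12 = -7 (mod 8).
    Reduce coefficients mod 8: 5·t ≡ 1 (mod 8).
    The inverse of 5 mod 8 is 5 (since 5·5 = 25 = 3·8 + 1), so t ≡ 5·1 = 5 ≡ 5 (mod 8).
    Then x = 12 + 13·5 = 77, valid modulo lcm(13, 8) = 104: x ≡ 77 (mod 104).
  Combine with x ≡ 6 (mod 11): since gcd(104, 11) = 1, we get a unique residue mod 1144.
    Write x = 77 + 104·t and substitute into x ≡ 6 (mod 11): 104·t ≡ 6 − 77 = -71 (mod 11).
    Reduce coefficients mod 11: 5·t ≡ 6 (mod 11).
    The inverse of 5 mod 11 is 9 (since 5·9 = 45 = 4·11 + 1), so t ≡ 9·6 = 54 ≡ 10 (mod 11).
    Then x = 77 + 104·10 = 1117, valid modulo lcm(104, 11) = 1144: x ≡ 1117 (mod 1144).
Verify: 1117 mod 13 = 12 ✓, 1117 mod 8 = 5 ✓, 1117 mod 11 = 6 ✓.

x ≡ 1117 (mod 1144).


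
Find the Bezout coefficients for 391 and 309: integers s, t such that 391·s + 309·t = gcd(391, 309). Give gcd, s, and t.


Euclidean algorithm on (391, 309) — divide until remainder is 0:
  391 = 1 · 309 + 82
  309 = 3 · 82 + 63
  82 = 1 · 63 + 19
  63 = 3 · 19 + 6
  19 = 3 · 6 + 1
  6 = 6 · 1 + 0
gcd(391, 309) = 1.
Track Bezout coefficients alongside the remainders: start with r₀ = 391 = a·1 + b·0 (s = 1, t = 0) and r₁ = 309 = a·0 + b·1 (s = 0, t = 1); each new remainder r_{k+1} = r_{k-1} − q_k·r_k inherits s_{k+1} = s_{k-1} − q_k·s_k, t_{k+1} = t_{k-1} − q_k·t_k, so r_k = a·s_k + b·t_k at every step:
  q = 1: r = 82, s = 1 − 1·0 = 1, t = 0 − 1·1 = -1  (check: 391·1 + 309·(-1) = 82)
  q = 3: r = 63, s = 0 − 3·1 = -3, t = 1 − 3·(-1) = 4  (check: 391·(-3) + 309·4 = 63)
  q = 1: r = 19, s = 1 − 1·(-3) = 4, t = -1 − 1·4 = -5  (check: 391·4 + 309·(-5) = 19)
  q = 3: r = 6, s = -3 − 3·4 = -15, t = 4 − 3·(-5) = 19  (check: 391·(-15) + 309·19 = 6)
  q = 3: r = 1, s = 4 − 3·(-15) = 49, t = -5 − 3·19 = -62  (check: 391·49 + 309·(-62) = 1)
The row with r = 1 (the gcd) gives the Bezout coefficients s = 49, t = -62.
Result: 391 · (49) + 309 · (-62) = 1.

gcd(391, 309) = 1; s = 49, t = -62 (check: 391·49 + 309·(-62) = 1).


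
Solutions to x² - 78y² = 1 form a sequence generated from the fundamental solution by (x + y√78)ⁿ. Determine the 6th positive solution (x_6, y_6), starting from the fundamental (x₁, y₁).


Step 1: Find the fundamental solution (x₁, y₁) of x² - 78y² = 1.
  Expand √78 as a continued fraction. a₀ = ⌊√78⌋ = 8; iterate m_{k+1} = d_k·a_k − m_k, d_{k+1} = (78 − m_{k+1}²)/d_k, a_{k+1} = ⌊(a₀ + m_{k+1})/d_{k+1}⌋ (starting m₀ = 0, d₀ = 1), with convergents p_k = a_k·p_{k-1} + p_{k-2}, q_k = a_k·q_{k-1} + q_{k-2} (p₋₁ = 1, q₋₁ = 0):
  k = 0: a₀ = 8; p₀/q₀ = 8/1; p₀² − 78·q₀² = 64 − 78 = -14.
  k = 1: m = 8, d = 14, a = ⌊(8 + 8)/14⌋ = 1; p/q = (1·8 + 1)/(1·1 + 0) = 9/1; p² − 78·q² = 81 − 78 = 3.
  k = 2: m = 6, d = 3, a = ⌊(8 + 6)/3⌋ = 4; p/q = (4·9 + 8)/(4·1 + 1) = 44/5; p² − 78·q² = 1936 − 1950 = -14.
  k = 3: m = 6, d = 14, a = ⌊(8 + 6)/14⌋ = 1; p/q = (1·44 + 9)/(1·5 + 1) = 53/6; p² − 78·q² = 2809 − 2808 = 1.
  The first convergent with p² − 78·q² = 1 gives the fundamental solution (x₁, y₁) = (53, 6).
Step 2: Apply the recurrence (x_{n+1}, y_{n+1}) = (x₁x_n + 78y₁y_n, x₁y_n + y₁x_n) repeatedly.
  From (x_1, y_1) = (53, 6): x_2 = 53·53 + 78·6·6 = 5617; y_2 = 53·6 + 6·53 = 636.
  From (x_2, y_2) = (5617, 636): x_3 = 53·5617 + 78·6·636 = 595349; y_3 = 53·636 + 6·5617 = 67410.
  From (x_3, y_3) = (595349, 67410): x_4 = 53·595349 + 78·6·67410 = 63101377; y_4 = 53·67410 + 6·595349 = 7144824.
  From (x_4, y_4) = (63101377, 7144824): x_5 = 53·63101377 + 78·6·7144824 = 6688150613; y_5 = 53·7144824 + 6·63101377 = 757283934.
  From (x_5, y_5) = (6688150613, 757283934): x_6 = 53·6688150613 + 78·6·757283934 = 708880863601; y_6 = 53·757283934 + 6·6688150613 = 80264952180.
Step 3: Verify x_6² - 78·y_6² = 502512078779699566687201 - 502512078779699566687200 = 1 (should be 1). ✓

(x_1, y_1) = (53, 6); (x_6, y_6) = (708880863601, 80264952180).


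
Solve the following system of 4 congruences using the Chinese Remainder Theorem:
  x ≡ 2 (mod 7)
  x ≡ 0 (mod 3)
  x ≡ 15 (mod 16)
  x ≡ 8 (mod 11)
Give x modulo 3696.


Product of moduli M = 7 · 3 · 16 · 11 = 3696.
Merge one congruence at a time:
  Start: x ≡ 2 (mod 7).
  Combine with x ≡ 0 (mod 3); new modulus lcm = 21.
    Write x = 2 + 7·t and substitute into x ≡ 0 (mod 3): 7·t ≡ 0 − 2 = -2 (mod 3).
    Reduce coefficients mod 3: 1·t ≡ 1 (mod 3).
    So t ≡ 1 (mod 3).
    Then x = 2 + 7·1 = 9, valid modulo lcm(7, 3) = 21: x ≡ 9 (mod 21).
  Combine with x ≡ 15 (mod 16); new modulus lcm = 336.
    Write x = 9 + 21·t and substitute into x ≡ 15 (mod 16): 21·t ≡ 15 − 9 = 6 (mod 16).
    Reduce coefficients mod 16: 5·t ≡ 6 (mod 16).
    The inverse of 5 mod 16 is 13 (since 5·13 = 65 = 4·16 + 1), so t ≡ 13·6 = 78 ≡ 14 (mod 16).
    Then x = 9 + 21·14 = 303, valid modulo lcm(21, 16) = 336: x ≡ 303 (mod 336).
  Combine with x ≡ 8 (mod 11); new modulus lcm = 3696.
    Write x = 303 + 336·t and substitute into x ≡ 8 (mod 11): 336·t ≡ 8 − 303 = -295 (mod 11).
    Reduce coefficients mod 11: 6·t ≡ 2 (mod 11).
    The inverse of 6 mod 11 is 2 (since 6·2 = 12 = 1·11 + 1), so t ≡ 2·2 = 4 ≡ 4 (mod 11).
    Then x = 303 + 336·4 = 1647, valid modulo lcm(336, 11) = 3696: x ≡ 1647 (mod 3696).
Verify against each original: 1647 mod 7 = 2, 1647 mod 3 = 0, 1647 mod 16 = 15, 1647 mod 11 = 8.

x ≡ 1647 (mod 3696).


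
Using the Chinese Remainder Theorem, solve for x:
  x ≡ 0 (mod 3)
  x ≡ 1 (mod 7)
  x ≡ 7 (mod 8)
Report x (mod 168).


Moduli 3, 7, 8 are pairwise coprime; by CRT there is a unique solution modulo M = 3 · 7 · 8 = 168.
Solve pairwise, accumulating the modulus:
  Start with x ≡ 0 (mod 3).
  Combine with x ≡ 1 (mod 7): since gcd(3, 7) = 1, we get a unique residue mod 21.
    Write x = 0 + 3·t and substitute into x ≡ 1 (mod 7): 3·t ≡ 1 − 0 = 1 (mod 7).
    The inverse of 3 mod 7 is 5 (since 3·5 = 15 = 2·7 + 1), so t ≡ 5·1 = 5 ≡ 5 (mod 7).
    Then x = 0 + 3·5 = 15, valid modulo lcm(3, 7) = 21: x ≡ 15 (mod 21).
  Combine with x ≡ 7 (mod 8): since gcd(21, 8) = 1, we get a unique residue mod 168.
    Write x = 15 + 21·t and substitute into x ≡ 7 (mod 8): 21·t ≡ 7 − 15 = -8 (mod 8).
    Reduce coefficients mod 8: 5·t ≡ 0 (mod 8).
    The inverse of 5 mod 8 is 5 (since 5·5 = 25 = 3·8 + 1), so t ≡ 5·0 = 0 ≡ 0 (mod 8).
    Then x = 15 + 21·0 = 15, valid modulo lcm(21, 8) = 168: x ≡ 15 (mod 168).
Verify: 15 mod 3 = 0 ✓, 15 mod 7 = 1 ✓, 15 mod 8 = 7 ✓.

x ≡ 15 (mod 168).


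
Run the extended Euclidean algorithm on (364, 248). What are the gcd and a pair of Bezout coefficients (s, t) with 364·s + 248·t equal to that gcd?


Euclidean algorithm on (364, 248) — divide until remainder is 0:
  364 = 1 · 248 + 116
  248 = 2 · 116 + 16
  116 = 7 · 16 + 4
  16 = 4 · 4 + 0
gcd(364, 248) = 4.
Track Bezout coefficients alongside the remainders: start with r₀ = 364 = a·1 + b·0 (s = 1, t = 0) and r₁ = 248 = a·0 + b·1 (s = 0, t = 1); each new remainder r_{k+1} = r_{k-1} − q_k·r_k inherits s_{k+1} = s_{k-1} − q_k·s_k, t_{k+1} = t_{k-1} − q_k·t_k, so r_k = a·s_k + b·t_k at every step:
  q = 1: r = 116, s = 1 − 1·0 = 1, t = 0 − 1·1 = -1  (check: 364·1 + 248·(-1) = 116)
  q = 2: r = 16, s = 0 − 2·1 = -2, t = 1 − 2·(-1) = 3  (check: 364·(-2) + 248·3 = 16)
  q = 7: r = 4, s = 1 − 7·(-2) = 15, t = -1 − 7·3 = -22  (check: 364·15 + 248·(-22) = 4)
The row with r = 4 (the gcd) gives the Bezout coefficients s = 15, t = -22.
Result: 364 · (15) + 248 · (-22) = 4.

gcd(364, 248) = 4; s = 15, t = -22 (check: 364·15 + 248·(-22) = 4).


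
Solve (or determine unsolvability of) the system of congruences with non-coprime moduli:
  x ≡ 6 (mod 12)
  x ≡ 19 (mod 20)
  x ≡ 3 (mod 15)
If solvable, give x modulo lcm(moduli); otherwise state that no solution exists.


Moduli 12, 20, 15 are not pairwise coprime, so CRT works modulo lcm(m_i) when all pairwise compatibility conditions hold.
Pairwise compatibility: gcd(m_i, m_j) must divide a_i - a_j for every pair.
Merge one congruence at a time:
  Start: x ≡ 6 (mod 12).
  Combine with x ≡ 19 (mod 20): gcd(12, 20) = 4, and 19 - 6 = 13 is NOT divisible by 4.
    ⇒ system is inconsistent (no integer solution).

No solution (the system is inconsistent).


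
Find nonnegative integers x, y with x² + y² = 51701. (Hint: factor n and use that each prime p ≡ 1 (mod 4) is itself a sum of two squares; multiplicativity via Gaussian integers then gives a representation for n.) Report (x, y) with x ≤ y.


Step 1: Factor n = 51701 = 13 · 41 · 97.
Step 2: Check the mod-4 condition on each prime factor: 13 ≡ 1 (mod 4), exponent 1; 41 ≡ 1 (mod 4), exponent 1; 97 ≡ 1 (mod 4), exponent 1.
All primes ≡ 3 (mod 4) appear to even exponent (or don't appear), so by the two-squares theorem n IS expressible as a sum of two squares.
Step 3: Build a representation. Here n = 13 · 41 · 97 is a product of primes ≡ 1 (mod 4). Each prime p ≡ 1 (mod 4) is itself a sum of two squares; find a² by testing p − a² for a perfect square:
  13: 13 − 1² = 12, 13 − 2² = 9 = 3² ⇒ 13 = 2² + 3².
  41: 41 − 1² = 40, 41 − 2² = 37, 41 − 3² = 32, 41 − 4² = 25 = 5² ⇒ 41 = 4² + 5².
  97: 97 − 1² = 96, 97 − 2² = 93, 97 − 3² = 88, 97 − 4² = 81 = 9² ⇒ 97 = 4² + 9².
  Combine using the Brahmagupta–Fibonacci identity (a² + b²)(c² + d²) = (ac − bd)² + (ad + bc)² = (ac + bd)² + (ad − bc)²:
  13 · 41 = 533: from (2² + 3²)(4² + 5²), take (2·4 − 3·5, 2·5 + 3·4) = (8 − 15, 10 + 12) = (-7, 22); dropping signs (only squares matter) gives (7, 22); check 7² + 22² = 49 + 484 = 533 ✓.
  533 · 97 = 51701: from (7² + 22²)(4² + 9²), take (7·4 − 22·9, 7·9 + 22·4) = (28 − 198, 63 + 88) = (-170, 151); dropping signs (only squares matter) gives (170, 151); check 170² + 151² = 28900 + 22801 = 51701 ✓.
Step 4: Order so x ≤ y and verify: 151² + 170² = 22801 + 28900 = 51701 = n. ✓

n = 51701 = 151² + 170² (one valid representation with x ≤ y).
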